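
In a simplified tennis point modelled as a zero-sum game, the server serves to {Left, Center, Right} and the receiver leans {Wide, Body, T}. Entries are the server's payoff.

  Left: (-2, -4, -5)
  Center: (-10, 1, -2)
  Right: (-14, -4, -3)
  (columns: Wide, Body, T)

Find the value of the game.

-46/11

Row minima: Left → -5, Center → -10, Right → -14; maximin = -5.
Column maxima: Wide → -2, Body → 1, T → -2; minimax = -2.
-5 ≠ -2, so there is no saddle point; optimal play is mixed.
Right is strictly dominated by Center, so the server never plays it.
With Right eliminated, Body is strictly dominated by T (it gives the server strictly more in every remaining row), so the receiver never plays it.
On the remaining 2×2 (Left, Center vs Wide, T):
Let the server play Left with probability p. Expected payoff against Wide: (-2)p + (-10)(1−p) = 8p − 10; against T: (-5)p + (-2)(1−p) = −3p − 2.
Setting these equal: 8p − 10 = −3p − 2 ⇒ 11p = 8 ⇒ p = 8/11, and the value is (8)·(8/11) − 10 = -46/11.
For the receiver: with q = P(Wide), equating Left's and Center's payoffs gives 3q − 5 = −8q − 2 ⇒ q = 3/11.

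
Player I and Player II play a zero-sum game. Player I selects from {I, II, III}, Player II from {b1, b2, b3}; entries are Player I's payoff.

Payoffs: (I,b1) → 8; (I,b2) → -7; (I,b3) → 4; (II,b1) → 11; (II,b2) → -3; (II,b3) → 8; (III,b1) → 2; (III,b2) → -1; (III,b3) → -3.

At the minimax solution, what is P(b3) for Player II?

Row minima: I → -7, II → -3, III → -3; maximin = -3.
Column maxima: b1 → 11, b2 → -1, b3 → 8; minimax = -1.
-3 ≠ -1, so there is no saddle point; optimal play is mixed.
I is strictly dominated by II, so Player I never plays it.
b1 is strictly dominated by b2 (it gives Player I strictly more in every row), so Player II never plays it.
On the remaining 2×2 (II, III vs b2, b3):
Let Player I play II with probability p. Expected payoff against b2: (-3)p + (-1)(1−p) = −2p − 1; against b3: 8p + (-3)(1−p) = 11p − 3.
Setting these equal: −2p − 1 = 11p − 3 ⇒ −13p = -2 ⇒ p = 2/13, and the value is (-2)·(2/13) − 1 = -17/13.
For Player II: with q = P(b2), equating II's and III's payoffs gives −11q + 8 = 2q − 3 ⇒ q = 11/13.

2/13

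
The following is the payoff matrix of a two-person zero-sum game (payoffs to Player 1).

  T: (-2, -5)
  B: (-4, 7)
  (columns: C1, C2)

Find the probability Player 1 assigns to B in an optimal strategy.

Row minima: T → -5, B → -4; maximin = -4.
Column maxima: C1 → -2, C2 → 7; minimax = -2.
-4 ≠ -2, so there is no saddle point; optimal play is mixed.
Let Player 1 play T with probability p. Expected payoff against C1: (-2)p + (-4)(1−p) = 2p − 4; against C2: (-5)p + 7(1−p) = −12p + 7.
Setting these equal: 2p − 4 = −12p + 7 ⇒ 14p = 11 ⇒ p = 11/14, and the value is (2)·(11/14) − 4 = -17/7.
For Player 2: with q = P(C1), equating T's and B's payoffs gives 3q − 5 = −11q + 7 ⇒ q = 6/7.

3/14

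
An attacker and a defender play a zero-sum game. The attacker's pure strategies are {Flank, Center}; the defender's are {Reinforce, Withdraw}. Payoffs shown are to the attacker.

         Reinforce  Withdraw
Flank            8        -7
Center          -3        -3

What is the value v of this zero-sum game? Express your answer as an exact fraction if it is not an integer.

Row minima: Flank → -7, Center → -3; maximin = -3.
Column maxima: Reinforce → 8, Withdraw → -3; minimax = -3.
Since maximin = minimax = -3, there is a saddle point and the value is -3.

-3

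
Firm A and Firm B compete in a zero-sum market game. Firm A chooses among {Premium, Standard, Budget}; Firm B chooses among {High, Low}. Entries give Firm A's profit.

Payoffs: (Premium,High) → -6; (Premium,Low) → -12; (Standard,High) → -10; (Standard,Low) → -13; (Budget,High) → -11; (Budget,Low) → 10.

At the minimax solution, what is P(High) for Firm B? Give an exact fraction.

Row minima: Premium → -12, Standard → -13, Budget → -11; maximin = -11.
Column maxima: High → -6, Low → 10; minimax = -6.
-11 ≠ -6, so there is no saddle point; optimal play is mixed.
Standard is strictly dominated by Premium, so Firm A never plays it.
On the remaining 2×2 (Premium, Budget vs High, Low):
Let Firm A play Premium with probability p. Expected payoff against High: (-6)p + (-11)(1−p) = 5p − 11; against Low: (-12)p + 10(1−p) = −22p + 10.
Setting these equal: 5p − 11 = −22p + 10 ⇒ 27p = 21 ⇒ p = 7/9, and the value is (5)·(7/9) − 11 = -64/9.
For Firm B: with q = P(High), equating Premium's and Budget's payoffs gives 6q − 12 = −21q + 10 ⇒ q = 22/27.

22/27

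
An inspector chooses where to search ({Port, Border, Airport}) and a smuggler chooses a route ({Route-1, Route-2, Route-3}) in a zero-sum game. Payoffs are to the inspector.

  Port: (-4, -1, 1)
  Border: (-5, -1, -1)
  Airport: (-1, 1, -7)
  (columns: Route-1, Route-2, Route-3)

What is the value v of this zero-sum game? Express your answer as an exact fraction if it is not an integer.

-29/11

Row minima: Port → -4, Border → -5, Airport → -7; maximin = -4.
Column maxima: Route-1 → -1, Route-2 → 1, Route-3 → 1; minimax = -1.
-4 ≠ -1, so there is no saddle point; optimal play is mixed.
Route-2 is strictly dominated by Route-1 (it gives the inspector strictly more in every row), so the smuggler never plays it.
With Route-2 eliminated, Border is strictly dominated by Port (Port gives the inspector strictly more in every remaining column), so the inspector never plays it.
On the remaining 2×2 (Port, Airport vs Route-1, Route-3):
Let the inspector play Port with probability p. Expected payoff against Route-1: (-4)p + (-1)(1−p) = −3p − 1; against Route-3: 1p + (-7)(1−p) = 8p − 7.
Setting these equal: −3p − 1 = 8p − 7 ⇒ −11p = -6 ⇒ p = 6/11, and the value is (-3)·(6/11) − 1 = -29/11.
For the smuggler: with q = P(Route-1), equating Port's and Airport's payoffs gives −5q + 1 = 6q − 7 ⇒ q = 8/11.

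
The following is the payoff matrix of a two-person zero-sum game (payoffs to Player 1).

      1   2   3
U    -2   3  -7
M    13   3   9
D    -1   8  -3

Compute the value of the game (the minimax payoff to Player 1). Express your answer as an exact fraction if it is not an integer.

81/17

Row minima: U → -7, M → 3, D → -3; maximin = 3.
Column maxima: 1 → 13, 2 → 8, 3 → 9; minimax = 8.
3 ≠ 8, so there is no saddle point; optimal play is mixed.
U is strictly dominated by D, so Player 1 never plays it.
1 is strictly dominated by 3 (it gives Player 1 strictly more in every row), so Player 2 never plays it.
On the remaining 2×2 (M, D vs 2, 3):
Let Player 1 play M with probability p. Expected payoff against 2: 3p + 8(1−p) = −5p + 8; against 3: 9p + (-3)(1−p) = 12p − 3.
Setting these equal: −5p + 8 = 12p − 3 ⇒ −17p = -11 ⇒ p = 11/17, and the value is (-5)·(11/17) + 8 = 81/17.
For Player 2: with q = P(2), equating M's and D's payoffs gives −6q + 9 = 11q − 3 ⇒ q = 12/17.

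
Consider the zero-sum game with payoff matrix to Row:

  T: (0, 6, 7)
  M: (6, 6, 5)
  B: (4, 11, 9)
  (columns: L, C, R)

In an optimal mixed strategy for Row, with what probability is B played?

Row minima: T → 0, M → 5, B → 4; maximin = 5.
Column maxima: L → 6, C → 11, R → 9; minimax = 6.
5 ≠ 6, so there is no saddle point; optimal play is mixed.
T is strictly dominated by B, so Row never plays it.
With T eliminated, C is strictly dominated by R (it gives Row strictly more in every remaining row), so Column never plays it.
On the remaining 2×2 (M, B vs L, R):
Let Row play M with probability p. Expected payoff against L: 6p + 4(1−p) = 2p + 4; against R: 5p + 9(1−p) = −4p + 9.
Setting these equal: 2p + 4 = −4p + 9 ⇒ 6p = 5 ⇒ p = 5/6, and the value is (2)·(5/6) + 4 = 17/3.
For Column: with q = P(L), equating M's and B's payoffs gives q + 5 = −5q + 9 ⇒ q = 2/3.

1/6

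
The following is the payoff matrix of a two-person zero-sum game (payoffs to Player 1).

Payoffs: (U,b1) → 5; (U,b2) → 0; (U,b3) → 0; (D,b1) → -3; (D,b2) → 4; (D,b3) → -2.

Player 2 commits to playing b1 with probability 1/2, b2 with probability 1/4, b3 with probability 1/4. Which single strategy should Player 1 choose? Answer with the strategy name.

Expected payoff of U: (1/2)·5 + (1/4)·0 + (1/4)·0 = 5/2.
Expected payoff of D: (1/2)·(-3) + (1/4)·4 + (1/4)·(-2) = -1.
The largest is 5/2, so Player 1's best response is U.

U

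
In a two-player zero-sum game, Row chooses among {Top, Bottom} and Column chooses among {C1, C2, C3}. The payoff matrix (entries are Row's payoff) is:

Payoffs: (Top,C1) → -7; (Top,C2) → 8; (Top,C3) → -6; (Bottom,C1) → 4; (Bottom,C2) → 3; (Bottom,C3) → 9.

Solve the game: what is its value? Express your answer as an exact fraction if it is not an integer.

53/16

Row minima: Top → -7, Bottom → 3; maximin = 3.
Column maxima: C1 → 4, C2 → 8, C3 → 9; minimax = 4.
3 ≠ 4, so there is no saddle point; optimal play is mixed.
C3 is strictly dominated by C1 (it gives Row strictly more in every row), so Column never plays it.
On the remaining 2×2 (Top, Bottom vs C1, C2):
Let Row play Top with probability p. Expected payoff against C1: (-7)p + 4(1−p) = −11p + 4; against C2: 8p + 3(1−p) = 5p + 3.
Setting these equal: −11p + 4 = 5p + 3 ⇒ −16p = -1 ⇒ p = 1/16, and the value is (-11)·(1/16) + 4 = 53/16.
For Column: with q = P(C1), equating Top's and Bottom's payoffs gives −15q + 8 = q + 3 ⇒ q = 5/16.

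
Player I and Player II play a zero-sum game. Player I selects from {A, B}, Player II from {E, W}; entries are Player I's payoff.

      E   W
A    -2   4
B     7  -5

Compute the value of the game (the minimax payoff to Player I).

Row minima: A → -2, B → -5; maximin = -2.
Column maxima: E → 7, W → 4; minimax = 4.
-2 ≠ 4, so there is no saddle point; optimal play is mixed.
Let Player I play A with probability p. Expected payoff against E: (-2)p + 7(1−p) = −9p + 7; against W: 4p + (-5)(1−p) = 9p − 5.
Setting these equal: −9p + 7 = 9p − 5 ⇒ −18p = -12 ⇒ p = 2/3, and the value is (-9)·(2/3) + 7 = 1.
For Player II: with q = P(E), equating A's and B's payoffs gives −6q + 4 = 12q − 5 ⇒ q = 1/2.

1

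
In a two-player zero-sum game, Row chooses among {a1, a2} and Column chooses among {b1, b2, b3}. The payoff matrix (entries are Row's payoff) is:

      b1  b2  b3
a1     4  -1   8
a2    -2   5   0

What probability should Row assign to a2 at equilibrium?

Row minima: a1 → -1, a2 → -2; maximin = -1.
Column maxima: b1 → 4, b2 → 5, b3 → 8; minimax = 4.
-1 ≠ 4, so there is no saddle point; optimal play is mixed.
b3 is strictly dominated by b1 (it gives Row strictly more in every row), so Column never plays it.
On the remaining 2×2 (a1, a2 vs b1, b2):
Let Row play a1 with probability p. Expected payoff against b1: 4p + (-2)(1−p) = 6p − 2; against b2: (-1)p + 5(1−p) = −6p + 5.
Setting these equal: 6p − 2 = −6p + 5 ⇒ 12p = 7 ⇒ p = 7/12, and the value is (6)·(7/12) − 2 = 3/2.
For Column: with q = P(b1), equating a1's and a2's payoffs gives 5q − 1 = −7q + 5 ⇒ q = 1/2.

5/12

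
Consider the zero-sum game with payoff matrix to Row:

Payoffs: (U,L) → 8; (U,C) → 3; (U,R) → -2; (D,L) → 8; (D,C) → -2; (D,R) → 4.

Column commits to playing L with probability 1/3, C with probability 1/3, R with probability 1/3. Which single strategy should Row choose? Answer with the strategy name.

D

Expected payoff of U: (1/3)·8 + (1/3)·3 + (1/3)·(-2) = 3.
Expected payoff of D: (1/3)·8 + (1/3)·(-2) + (1/3)·4 = 10/3.
The largest is 10/3, so Row's best response is D.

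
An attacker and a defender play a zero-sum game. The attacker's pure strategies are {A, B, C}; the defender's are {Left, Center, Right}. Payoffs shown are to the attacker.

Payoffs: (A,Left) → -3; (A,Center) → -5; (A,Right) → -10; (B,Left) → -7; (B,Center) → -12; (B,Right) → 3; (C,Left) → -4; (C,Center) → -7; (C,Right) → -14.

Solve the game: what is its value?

Row minima: A → -10, B → -12, C → -14; maximin = -10.
Column maxima: Left → -3, Center → -5, Right → 3; minimax = -5.
-10 ≠ -5, so there is no saddle point; optimal play is mixed.
C is strictly dominated by A, so the attacker never plays it.
Left is strictly dominated by Center (it gives the attacker strictly more in every row), so the defender never plays it.
On the remaining 2×2 (A, B vs Center, Right):
Let the attacker play A with probability p. Expected payoff against Center: (-5)p + (-12)(1−p) = 7p − 12; against Right: (-10)p + 3(1−p) = −13p + 3.
Setting these equal: 7p − 12 = −13p + 3 ⇒ 20p = 15 ⇒ p = 3/4, and the value is (7)·(3/4) − 12 = -27/4.
For the defender: with q = P(Center), equating A's and B's payoffs gives 5q − 10 = −15q + 3 ⇒ q = 13/20.

-27/4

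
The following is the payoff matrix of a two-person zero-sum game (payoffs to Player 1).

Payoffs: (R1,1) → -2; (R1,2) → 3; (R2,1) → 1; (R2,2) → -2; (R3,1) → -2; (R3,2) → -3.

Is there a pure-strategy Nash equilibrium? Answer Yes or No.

Row minima: R1 → -2, R2 → -2, R3 → -3; maximin = -2.
Column maxima: 1 → 1, 2 → 3; minimax = 1.
-2 ≠ 1, so no pure-strategy equilibrium exists.

No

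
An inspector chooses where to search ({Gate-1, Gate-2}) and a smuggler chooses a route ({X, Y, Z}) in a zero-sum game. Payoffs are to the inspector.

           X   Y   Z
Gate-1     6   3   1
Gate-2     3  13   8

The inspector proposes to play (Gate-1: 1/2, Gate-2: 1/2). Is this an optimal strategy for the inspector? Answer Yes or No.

Yes

Against X this mix gives (1/2)·6 + (1/2)·3 = 9/2.
Against Y this mix gives (1/2)·3 + (1/2)·13 = 8.
Against Z this mix gives (1/2)·1 + (1/2)·8 = 9/2.
All of the smuggler's active replies (X, Z) yield 9/2, and no column does worse for the inspector. The mix makes the smuggler indifferent and guarantees 9/2, so it is optimal.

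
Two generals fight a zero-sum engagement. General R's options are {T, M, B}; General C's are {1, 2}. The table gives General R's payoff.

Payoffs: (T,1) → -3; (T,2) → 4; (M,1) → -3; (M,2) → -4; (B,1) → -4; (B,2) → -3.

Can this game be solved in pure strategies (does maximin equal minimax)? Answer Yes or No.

Row minima: T → -3, M → -4, B → -4; maximin = -3.
Column maxima: 1 → -3, 2 → 4; minimax = -3.
maximin = minimax = -3, so a saddle point exists.

Yes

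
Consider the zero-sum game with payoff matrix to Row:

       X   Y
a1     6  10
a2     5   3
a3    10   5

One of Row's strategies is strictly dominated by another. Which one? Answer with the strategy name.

a1 gives a strictly higher payoff than a2 against every column: 6 > 5, 10 > 3.
So a2 is strictly dominated and Row never plays it.

a2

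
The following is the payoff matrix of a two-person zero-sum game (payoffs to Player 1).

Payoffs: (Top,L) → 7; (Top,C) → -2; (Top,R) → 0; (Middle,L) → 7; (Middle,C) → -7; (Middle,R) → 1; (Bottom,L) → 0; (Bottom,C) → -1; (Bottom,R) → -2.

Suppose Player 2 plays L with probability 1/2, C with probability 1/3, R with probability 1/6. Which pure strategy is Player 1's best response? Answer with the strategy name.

Top

Expected payoff of Top: (1/2)·7 + (1/3)·(-2) + (1/6)·0 = 17/6.
Expected payoff of Middle: (1/2)·7 + (1/3)·(-7) + (1/6)·1 = 4/3.
Expected payoff of Bottom: (1/2)·0 + (1/3)·(-1) + (1/6)·(-2) = -2/3.
The largest is 17/6, so Player 1's best response is Top.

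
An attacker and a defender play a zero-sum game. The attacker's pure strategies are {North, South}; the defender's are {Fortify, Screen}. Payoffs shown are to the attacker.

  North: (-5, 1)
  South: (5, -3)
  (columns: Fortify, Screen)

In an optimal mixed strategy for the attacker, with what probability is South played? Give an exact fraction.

3/7

Row minima: North → -5, South → -3; maximin = -3.
Column maxima: Fortify → 5, Screen → 1; minimax = 1.
-3 ≠ 1, so there is no saddle point; optimal play is mixed.
Let the attacker play North with probability p. Expected payoff against Fortify: (-5)p + 5(1−p) = −10p + 5; against Screen: 1p + (-3)(1−p) = 4p − 3.
Setting these equal: −10p + 5 = 4p − 3 ⇒ −14p = -8 ⇒ p = 4/7, and the value is (-10)·(4/7) + 5 = -5/7.
For the defender: with q = P(Fortify), equating North's and South's payoffs gives −6q + 1 = 8q − 3 ⇒ q = 2/7.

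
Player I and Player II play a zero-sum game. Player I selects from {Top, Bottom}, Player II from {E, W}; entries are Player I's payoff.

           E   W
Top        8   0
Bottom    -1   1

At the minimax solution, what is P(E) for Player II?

Row minima: Top → 0, Bottom → -1; maximin = 0.
Column maxima: E → 8, W → 1; minimax = 1.
0 ≠ 1, so there is no saddle point; optimal play is mixed.
Let Player I play Top with probability p. Expected payoff against E: 8p + (-1)(1−p) = 9p − 1; against W: 0p + 1(1−p) = −p + 1.
Setting these equal: 9p − 1 = −p + 1 ⇒ 10p = 2 ⇒ p = 1/5, and the value is (9)·(1/5) − 1 = 4/5.
For Player II: with q = P(E), equating Top's and Bottom's payoffs gives 8q = −2q + 1 ⇒ q = 1/10.

1/10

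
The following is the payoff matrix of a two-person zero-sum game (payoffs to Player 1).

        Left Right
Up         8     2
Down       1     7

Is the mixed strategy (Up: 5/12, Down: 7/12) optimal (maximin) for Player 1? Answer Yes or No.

Against Left this mix gives (5/12)·8 + (7/12)·1 = 47/12.
Against Right this mix gives (5/12)·2 + (7/12)·7 = 59/12.
Player 2 will play Left, holding Player 1 to 47/12. Shifting weight toward the row that does better against Left would raise this floor (the equalizing mix achieves 9/2 against both Left and Right), so the proposed strategy is not optimal.

No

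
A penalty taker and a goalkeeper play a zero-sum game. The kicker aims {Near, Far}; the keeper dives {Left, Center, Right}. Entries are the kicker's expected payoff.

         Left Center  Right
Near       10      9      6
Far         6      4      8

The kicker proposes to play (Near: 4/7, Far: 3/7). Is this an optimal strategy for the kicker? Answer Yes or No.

Against Left this mix gives (4/7)·10 + (3/7)·6 = 58/7.
Against Center this mix gives (4/7)·9 + (3/7)·4 = 48/7.
Against Right this mix gives (4/7)·6 + (3/7)·8 = 48/7.
All of the keeper's active replies (Center, Right) yield 48/7, and no column does worse for the kicker. The mix makes the keeper indifferent and guarantees 48/7, so it is optimal.

Yes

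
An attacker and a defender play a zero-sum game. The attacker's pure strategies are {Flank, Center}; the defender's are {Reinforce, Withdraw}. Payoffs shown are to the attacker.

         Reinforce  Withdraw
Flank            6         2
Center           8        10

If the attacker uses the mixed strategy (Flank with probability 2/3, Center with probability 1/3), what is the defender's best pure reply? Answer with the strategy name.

Withdraw

If the defender plays Reinforce, the attacker's expected payoff is (2/3)·6 + (1/3)·8 = 20/3.
If the defender plays Withdraw, the attacker's expected payoff is (2/3)·2 + (1/3)·10 = 14/3.
The defender minimizes the attacker's payoff; the smallest is 14/3, so the best response is Withdraw.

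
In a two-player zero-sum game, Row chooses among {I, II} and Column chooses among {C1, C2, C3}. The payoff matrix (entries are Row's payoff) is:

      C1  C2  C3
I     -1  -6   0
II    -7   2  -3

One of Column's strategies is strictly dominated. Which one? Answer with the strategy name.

C3

C1 holds Row's payoff strictly below C3 in every row: -1 < 0, -7 < -3.
So C3 is strictly dominated for Column.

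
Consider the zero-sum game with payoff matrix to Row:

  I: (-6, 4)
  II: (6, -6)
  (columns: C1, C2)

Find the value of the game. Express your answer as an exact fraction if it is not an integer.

-6/11

Row minima: I → -6, II → -6; maximin = -6.
Column maxima: C1 → 6, C2 → 4; minimax = 4.
-6 ≠ 4, so there is no saddle point; optimal play is mixed.
Let Row play I with probability p. Expected payoff against C1: (-6)p + 6(1−p) = −12p + 6; against C2: 4p + (-6)(1−p) = 10p − 6.
Setting these equal: −12p + 6 = 10p − 6 ⇒ −22p = -12 ⇒ p = 6/11, and the value is (-12)·(6/11) + 6 = -6/11.
For Column: with q = P(C1), equating I's and II's payoffs gives −10q + 4 = 12q − 6 ⇒ q = 5/11.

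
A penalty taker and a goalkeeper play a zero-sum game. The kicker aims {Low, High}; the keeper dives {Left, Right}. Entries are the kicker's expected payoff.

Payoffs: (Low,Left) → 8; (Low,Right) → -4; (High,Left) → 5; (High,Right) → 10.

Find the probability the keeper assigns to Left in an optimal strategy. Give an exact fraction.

Row minima: Low → -4, High → 5; maximin = 5.
Column maxima: Left → 8, Right → 10; minimax = 8.
5 ≠ 8, so there is no saddle point; optimal play is mixed.
Let the kicker play Low with probability p. Expected payoff against Left: 8p + 5(1−p) = 3p + 5; against Right: (-4)p + 10(1−p) = −14p + 10.
Setting these equal: 3p + 5 = −14p + 10 ⇒ 17p = 5 ⇒ p = 5/17, and the value is (3)·(5/17) + 5 = 100/17.
For the keeper: with q = P(Left), equating Low's and High's payoffs gives 12q − 4 = −5q + 10 ⇒ q = 14/17.

14/17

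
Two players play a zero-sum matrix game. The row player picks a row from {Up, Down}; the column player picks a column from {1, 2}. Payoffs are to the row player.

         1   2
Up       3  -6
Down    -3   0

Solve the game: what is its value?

-3/2

Row minima: Up → -6, Down → -3; maximin = -3.
Column maxima: 1 → 3, 2 → 0; minimax = 0.
-3 ≠ 0, so there is no saddle point; optimal play is mixed.
Let the row player play Up with probability p. Expected payoff against 1: 3p + (-3)(1−p) = 6p − 3; against 2: (-6)p + 0(1−p) = −6p.
Setting these equal: 6p − 3 = −6p ⇒ 12p = 3 ⇒ p = 1/4, and the value is (6)·(1/4) − 3 = -3/2.
For the column player: with q = P(1), equating Up's and Down's payoffs gives 9q − 6 = −3q ⇒ q = 1/2.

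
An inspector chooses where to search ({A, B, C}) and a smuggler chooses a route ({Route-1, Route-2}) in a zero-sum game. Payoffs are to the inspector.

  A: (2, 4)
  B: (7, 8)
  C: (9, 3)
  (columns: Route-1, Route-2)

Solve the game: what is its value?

Row minima: A → 2, B → 7, C → 3; maximin = 7.
Column maxima: Route-1 → 9, Route-2 → 8; minimax = 8.
7 ≠ 8, so there is no saddle point; optimal play is mixed.
A is strictly dominated by B, so the inspector never plays it.
On the remaining 2×2 (B, C vs Route-1, Route-2):
Let the inspector play B with probability p. Expected payoff against Route-1: 7p + 9(1−p) = −2p + 9; against Route-2: 8p + 3(1−p) = 5p + 3.
Setting these equal: −2p + 9 = 5p + 3 ⇒ −7p = -6 ⇒ p = 6/7, and the value is (-2)·(6/7) + 9 = 51/7.
For the smuggler: with q = P(Route-1), equating B's and C's payoffs gives −q + 8 = 6q + 3 ⇒ q = 5/7.

51/7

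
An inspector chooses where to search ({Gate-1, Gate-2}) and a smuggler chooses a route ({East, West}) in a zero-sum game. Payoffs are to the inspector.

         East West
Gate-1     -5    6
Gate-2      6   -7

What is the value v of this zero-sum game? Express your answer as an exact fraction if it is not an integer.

1/24

Row minima: Gate-1 → -5, Gate-2 → -7; maximin = -5.
Column maxima: East → 6, West → 6; minimax = 6.
-5 ≠ 6, so there is no saddle point; optimal play is mixed.
Let the inspector play Gate-1 with probability p. Expected payoff against East: (-5)p + 6(1−p) = −11p + 6; against West: 6p + (-7)(1−p) = 13p − 7.
Setting these equal: −11p + 6 = 13p − 7 ⇒ −24p = -13 ⇒ p = 13/24, and the value is (-11)·(13/24) + 6 = 1/24.
For the smuggler: with q = P(East), equating Gate-1's and Gate-2's payoffs gives −11q + 6 = 13q − 7 ⇒ q = 13/24.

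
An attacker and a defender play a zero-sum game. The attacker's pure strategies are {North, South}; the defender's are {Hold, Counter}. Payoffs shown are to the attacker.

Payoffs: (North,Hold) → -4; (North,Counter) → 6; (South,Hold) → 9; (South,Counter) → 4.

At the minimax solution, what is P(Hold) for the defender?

2/15

Row minima: North → -4, South → 4; maximin = 4.
Column maxima: Hold → 9, Counter → 6; minimax = 6.
4 ≠ 6, so there is no saddle point; optimal play is mixed.
Let the attacker play North with probability p. Expected payoff against Hold: (-4)p + 9(1−p) = −13p + 9; against Counter: 6p + 4(1−p) = 2p + 4.
Setting these equal: −13p + 9 = 2p + 4 ⇒ −15p = -5 ⇒ p = 1/3, and the value is (-13)·(1/3) + 9 = 14/3.
For the defender: with q = P(Hold), equating North's and South's payoffs gives −10q + 6 = 5q + 4 ⇒ q = 2/15.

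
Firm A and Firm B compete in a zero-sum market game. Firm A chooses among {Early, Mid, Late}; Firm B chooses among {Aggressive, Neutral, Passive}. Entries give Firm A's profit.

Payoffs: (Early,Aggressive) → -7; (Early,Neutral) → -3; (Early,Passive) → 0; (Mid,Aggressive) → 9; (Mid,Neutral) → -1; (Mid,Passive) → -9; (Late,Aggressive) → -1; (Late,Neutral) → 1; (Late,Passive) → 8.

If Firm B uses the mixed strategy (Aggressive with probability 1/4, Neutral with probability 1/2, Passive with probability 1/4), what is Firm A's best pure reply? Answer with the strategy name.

Expected payoff of Early: (1/4)·(-7) + (1/2)·(-3) + (1/4)·0 = -13/4.
Expected payoff of Mid: (1/4)·9 + (1/2)·(-1) + (1/4)·(-9) = -1/2.
Expected payoff of Late: (1/4)·(-1) + (1/2)·1 + (1/4)·8 = 9/4.
The largest is 9/4, so Firm A's best response is Late.

Late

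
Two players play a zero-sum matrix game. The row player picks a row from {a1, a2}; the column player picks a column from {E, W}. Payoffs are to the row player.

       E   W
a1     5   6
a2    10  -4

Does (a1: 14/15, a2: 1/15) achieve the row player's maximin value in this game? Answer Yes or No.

Yes

Against E this mix gives (14/15)·5 + (1/15)·10 = 16/3.
Against W this mix gives (14/15)·6 + (1/15)·(-4) = 16/3.
All of the column player's active replies (E, W) yield 16/3, and no column does worse for the row player. The mix makes the column player indifferent and guarantees 16/3, so it is optimal.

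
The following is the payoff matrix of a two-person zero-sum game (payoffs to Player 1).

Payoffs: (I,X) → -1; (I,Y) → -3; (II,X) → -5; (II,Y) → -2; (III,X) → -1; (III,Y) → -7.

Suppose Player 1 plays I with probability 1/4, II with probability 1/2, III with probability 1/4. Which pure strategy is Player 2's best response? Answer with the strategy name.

Y

If Player 2 plays X, Player 1's expected payoff is (1/4)·(-1) + (1/2)·(-5) + (1/4)·(-1) = -3.
If Player 2 plays Y, Player 1's expected payoff is (1/4)·(-3) + (1/2)·(-2) + (1/4)·(-7) = -7/2.
Player 2 minimizes Player 1's payoff; the smallest is -7/2, so the best response is Y.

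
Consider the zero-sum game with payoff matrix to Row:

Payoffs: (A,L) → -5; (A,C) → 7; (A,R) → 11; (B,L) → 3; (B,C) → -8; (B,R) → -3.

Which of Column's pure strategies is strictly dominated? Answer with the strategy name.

R

C holds Row's payoff strictly below R in every row: 7 < 11, -8 < -3.
So R is strictly dominated for Column.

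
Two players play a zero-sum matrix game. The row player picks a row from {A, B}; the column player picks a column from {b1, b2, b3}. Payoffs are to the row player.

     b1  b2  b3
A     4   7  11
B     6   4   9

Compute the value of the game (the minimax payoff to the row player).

26/5

Row minima: A → 4, B → 4; maximin = 4.
Column maxima: b1 → 6, b2 → 7, b3 → 11; minimax = 6.
4 ≠ 6, so there is no saddle point; optimal play is mixed.
b3 is strictly dominated by b1 (it gives the row player strictly more in every row), so the column player never plays it.
On the remaining 2×2 (A, B vs b1, b2):
Let the row player play A with probability p. Expected payoff against b1: 4p + 6(1−p) = −2p + 6; against b2: 7p + 4(1−p) = 3p + 4.
Setting these equal: −2p + 6 = 3p + 4 ⇒ −5p = -2 ⇒ p = 2/5, and the value is (-2)·(2/5) + 6 = 26/5.
For the column player: with q = P(b1), equating A's and B's payoffs gives −3q + 7 = 2q + 4 ⇒ q = 3/5.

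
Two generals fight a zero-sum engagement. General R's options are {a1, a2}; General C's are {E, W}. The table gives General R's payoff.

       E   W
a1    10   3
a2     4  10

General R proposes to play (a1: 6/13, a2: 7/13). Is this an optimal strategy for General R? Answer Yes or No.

Yes

Against E this mix gives (6/13)·10 + (7/13)·4 = 88/13.
Against W this mix gives (6/13)·3 + (7/13)·10 = 88/13.
All of General C's active replies (E, W) yield 88/13, and no column does worse for General R. The mix makes General C indifferent and guarantees 88/13, so it is optimal.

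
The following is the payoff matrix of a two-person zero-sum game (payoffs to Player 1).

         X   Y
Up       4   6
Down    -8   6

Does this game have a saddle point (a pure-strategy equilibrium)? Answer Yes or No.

Row minima: Up → 4, Down → -8; maximin = 4.
Column maxima: X → 4, Y → 6; minimax = 4.
maximin = minimax = 4, so a saddle point exists.

Yes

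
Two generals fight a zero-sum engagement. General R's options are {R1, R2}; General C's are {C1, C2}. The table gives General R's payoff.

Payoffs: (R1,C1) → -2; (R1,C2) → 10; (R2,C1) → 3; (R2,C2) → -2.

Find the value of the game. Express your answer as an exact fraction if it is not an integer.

26/17

Row minima: R1 → -2, R2 → -2; maximin = -2.
Column maxima: C1 → 3, C2 → 10; minimax = 3.
-2 ≠ 3, so there is no saddle point; optimal play is mixed.
Let General R play R1 with probability p. Expected payoff against C1: (-2)p + 3(1−p) = −5p + 3; against C2: 10p + (-2)(1−p) = 12p − 2.
Setting these equal: −5p + 3 = 12p − 2 ⇒ −17p = -5 ⇒ p = 5/17, and the value is (-5)·(5/17) + 3 = 26/17.
For General C: with q = P(C1), equating R1's and R2's payoffs gives −12q + 10 = 5q − 2 ⇒ q = 12/17.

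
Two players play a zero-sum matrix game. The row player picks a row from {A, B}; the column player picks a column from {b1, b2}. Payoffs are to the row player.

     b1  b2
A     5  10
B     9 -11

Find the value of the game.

Row minima: A → 5, B → -11; maximin = 5.
Column maxima: b1 → 9, b2 → 10; minimax = 9.
5 ≠ 9, so there is no saddle point; optimal play is mixed.
Let the row player play A with probability p. Expected payoff against b1: 5p + 9(1−p) = −4p + 9; against b2: 10p + (-11)(1−p) = 21p − 11.
Setting these equal: −4p + 9 = 21p − 11 ⇒ −25p = -20 ⇒ p = 4/5, and the value is (-4)·(4/5) + 9 = 29/5.
For the column player: with q = P(b1), equating A's and B's payoffs gives −5q + 10 = 20q − 11 ⇒ q = 21/25.

29/5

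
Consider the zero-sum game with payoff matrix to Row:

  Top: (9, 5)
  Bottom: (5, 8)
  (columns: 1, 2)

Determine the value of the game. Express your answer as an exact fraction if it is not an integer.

47/7

Row minima: Top → 5, Bottom → 5; maximin = 5.
Column maxima: 1 → 9, 2 → 8; minimax = 8.
5 ≠ 8, so there is no saddle point; optimal play is mixed.
Let Row play Top with probability p. Expected payoff against 1: 9p + 5(1−p) = 4p + 5; against 2: 5p + 8(1−p) = −3p + 8.
Setting these equal: 4p + 5 = −3p + 8 ⇒ 7p = 3 ⇒ p = 3/7, and the value is (4)·(3/7) + 5 = 47/7.
For Column: with q = P(1), equating Top's and Bottom's payoffs gives 4q + 5 = −3q + 8 ⇒ q = 3/7.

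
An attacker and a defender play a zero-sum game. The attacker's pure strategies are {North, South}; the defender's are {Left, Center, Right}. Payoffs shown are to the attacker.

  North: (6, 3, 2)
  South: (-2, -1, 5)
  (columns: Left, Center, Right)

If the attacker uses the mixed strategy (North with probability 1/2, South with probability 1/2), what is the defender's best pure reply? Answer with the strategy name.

If the defender plays Left, the attacker's expected payoff is (1/2)·6 + (1/2)·(-2) = 2.
If the defender plays Center, the attacker's expected payoff is (1/2)·3 + (1/2)·(-1) = 1.
If the defender plays Right, the attacker's expected payoff is (1/2)·2 + (1/2)·5 = 7/2.
The defender minimizes the attacker's payoff; the smallest is 1, so the best response is Center.

Center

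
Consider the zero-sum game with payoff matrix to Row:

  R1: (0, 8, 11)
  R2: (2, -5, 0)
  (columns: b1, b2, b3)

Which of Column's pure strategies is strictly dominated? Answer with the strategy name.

b3

b2 holds Row's payoff strictly below b3 in every row: 8 < 11, -5 < 0.
So b3 is strictly dominated for Column.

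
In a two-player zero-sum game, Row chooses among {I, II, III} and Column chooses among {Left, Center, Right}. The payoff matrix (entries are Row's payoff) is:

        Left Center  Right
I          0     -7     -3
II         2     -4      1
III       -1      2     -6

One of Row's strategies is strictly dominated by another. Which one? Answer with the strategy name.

I

II gives a strictly higher payoff than I against every column: 2 > 0, -4 > -7, 1 > -3.
So I is strictly dominated and Row never plays it.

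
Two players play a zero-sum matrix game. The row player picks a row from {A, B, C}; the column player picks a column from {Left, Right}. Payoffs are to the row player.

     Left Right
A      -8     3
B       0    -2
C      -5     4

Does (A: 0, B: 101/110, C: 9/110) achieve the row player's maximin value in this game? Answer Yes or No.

No

Against Left this mix gives (101/110)·0 + (9/110)·(-5) = -9/22.
Against Right this mix gives (101/110)·(-2) + (9/110)·4 = -83/55.
The column player will play Right, holding the row player to -83/55. Shifting weight toward the row that does better against Right would raise this floor (the equalizing mix achieves -10/11 against both Right and Left), so the proposed strategy is not optimal.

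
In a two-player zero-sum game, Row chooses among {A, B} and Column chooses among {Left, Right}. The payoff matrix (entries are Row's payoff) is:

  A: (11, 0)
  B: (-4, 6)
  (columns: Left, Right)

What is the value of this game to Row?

22/7

Row minima: A → 0, B → -4; maximin = 0.
Column maxima: Left → 11, Right → 6; minimax = 6.
0 ≠ 6, so there is no saddle point; optimal play is mixed.
Let Row play A with probability p. Expected payoff against Left: 11p + (-4)(1−p) = 15p − 4; against Right: 0p + 6(1−p) = −6p + 6.
Setting these equal: 15p − 4 = −6p + 6 ⇒ 21p = 10 ⇒ p = 10/21, and the value is (15)·(10/21) − 4 = 22/7.
For Column: with q = P(Left), equating A's and B's payoffs gives 11q = −10q + 6 ⇒ q = 2/7.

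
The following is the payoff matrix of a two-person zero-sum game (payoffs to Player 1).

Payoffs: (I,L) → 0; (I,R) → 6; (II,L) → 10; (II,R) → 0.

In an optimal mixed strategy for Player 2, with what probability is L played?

Row minima: I → 0, II → 0; maximin = 0.
Column maxima: L → 10, R → 6; minimax = 6.
0 ≠ 6, so there is no saddle point; optimal play is mixed.
Let Player 1 play I with probability p. Expected payoff against L: 0p + 10(1−p) = −10p + 10; against R: 6p + 0(1−p) = 6p.
Setting these equal: −10p + 10 = 6p ⇒ −16p = -10 ⇒ p = 5/8, and the value is (-10)·(5/8) + 10 = 15/4.
For Player 2: with q = P(L), equating I's and II's payoffs gives −6q + 6 = 10q ⇒ q = 3/8.

3/8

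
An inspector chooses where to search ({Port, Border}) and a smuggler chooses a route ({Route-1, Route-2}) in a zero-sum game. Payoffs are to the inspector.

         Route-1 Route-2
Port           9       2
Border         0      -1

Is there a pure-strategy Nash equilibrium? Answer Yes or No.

Yes

Row minima: Port → 2, Border → -1; maximin = 2.
Column maxima: Route-1 → 9, Route-2 → 2; minimax = 2.
maximin = minimax = 2, so a saddle point exists.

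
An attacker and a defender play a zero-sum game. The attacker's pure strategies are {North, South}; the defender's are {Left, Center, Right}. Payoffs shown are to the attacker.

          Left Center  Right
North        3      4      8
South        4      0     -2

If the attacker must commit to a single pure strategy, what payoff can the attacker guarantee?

Row minima: North → 3, South → -2.
The best of these is 3.

3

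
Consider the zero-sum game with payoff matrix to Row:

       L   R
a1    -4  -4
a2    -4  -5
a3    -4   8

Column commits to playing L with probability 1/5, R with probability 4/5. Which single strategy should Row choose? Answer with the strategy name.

Expected payoff of a1: (1/5)·(-4) + (4/5)·(-4) = -4.
Expected payoff of a2: (1/5)·(-4) + (4/5)·(-5) = -24/5.
Expected payoff of a3: (1/5)·(-4) + (4/5)·8 = 28/5.
The largest is 28/5, so Row's best response is a3.

a3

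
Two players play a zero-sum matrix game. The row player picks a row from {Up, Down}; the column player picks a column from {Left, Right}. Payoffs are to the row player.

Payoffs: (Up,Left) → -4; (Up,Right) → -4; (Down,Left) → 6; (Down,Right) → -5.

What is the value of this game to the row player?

Row minima: Up → -4, Down → -5; maximin = -4.
Column maxima: Left → 6, Right → -4; minimax = -4.
Since maximin = minimax = -4, there is a saddle point and the value is -4.

-4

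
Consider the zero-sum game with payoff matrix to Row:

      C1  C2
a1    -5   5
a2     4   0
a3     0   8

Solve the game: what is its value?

Row minima: a1 → -5, a2 → 0, a3 → 0; maximin = 0.
Column maxima: C1 → 4, C2 → 8; minimax = 4.
0 ≠ 4, so there is no saddle point; optimal play is mixed.
a1 is strictly dominated by a3, so Row never plays it.
On the remaining 2×2 (a2, a3 vs C1, C2):
Let Row play a2 with probability p. Expected payoff against C1: 4p + 0(1−p) = 4p; against C2: 0p + 8(1−p) = −8p + 8.
Setting these equal: 4p = −8p + 8 ⇒ 12p = 8 ⇒ p = 2/3, and the value is (4)·(2/3) = 8/3.
For Column: with q = P(C1), equating a2's and a3's payoffs gives 4q = −8q + 8 ⇒ q = 2/3.

8/3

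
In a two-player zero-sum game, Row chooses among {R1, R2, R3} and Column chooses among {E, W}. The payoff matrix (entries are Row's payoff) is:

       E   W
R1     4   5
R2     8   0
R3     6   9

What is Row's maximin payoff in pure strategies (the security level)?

Row minima: R1 → 4, R2 → 0, R3 → 6.
The best of these is 6.

6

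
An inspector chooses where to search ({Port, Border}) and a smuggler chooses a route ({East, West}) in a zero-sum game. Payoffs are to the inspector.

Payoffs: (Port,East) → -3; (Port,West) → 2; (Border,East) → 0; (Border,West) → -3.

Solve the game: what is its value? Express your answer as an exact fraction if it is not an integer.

Row minima: Port → -3, Border → -3; maximin = -3.
Column maxima: East → 0, West → 2; minimax = 0.
-3 ≠ 0, so there is no saddle point; optimal play is mixed.
Let the inspector play Port with probability p. Expected payoff against East: (-3)p + 0(1−p) = −3p; against West: 2p + (-3)(1−p) = 5p − 3.
Setting these equal: −3p = 5p − 3 ⇒ −8p = -3 ⇒ p = 3/8, and the value is (-3)·(3/8) = -9/8.
For the smuggler: with q = P(East), equating Port's and Border's payoffs gives −5q + 2 = 3q − 3 ⇒ q = 5/8.

-9/8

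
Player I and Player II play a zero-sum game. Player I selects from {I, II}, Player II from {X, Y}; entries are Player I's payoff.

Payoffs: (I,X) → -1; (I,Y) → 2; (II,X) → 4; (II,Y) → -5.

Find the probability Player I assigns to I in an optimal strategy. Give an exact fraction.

Row minima: I → -1, II → -5; maximin = -1.
Column maxima: X → 4, Y → 2; minimax = 2.
-1 ≠ 2, so there is no saddle point; optimal play is mixed.
Let Player I play I with probability p. Expected payoff against X: (-1)p + 4(1−p) = −5p + 4; against Y: 2p + (-5)(1−p) = 7p − 5.
Setting these equal: −5p + 4 = 7p − 5 ⇒ −12p = -9 ⇒ p = 3/4, and the value is (-5)·(3/4) + 4 = 1/4.
For Player II: with q = P(X), equating I's and II's payoffs gives −3q + 2 = 9q − 5 ⇒ q = 7/12.

3/4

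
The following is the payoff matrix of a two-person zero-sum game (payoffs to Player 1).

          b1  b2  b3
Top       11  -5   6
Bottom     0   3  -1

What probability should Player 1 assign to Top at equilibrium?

4/15

Row minima: Top → -5, Bottom → -1; maximin = -1.
Column maxima: b1 → 11, b2 → 3, b3 → 6; minimax = 3.
-1 ≠ 3, so there is no saddle point; optimal play is mixed.
b1 is strictly dominated by b3 (it gives Player 1 strictly more in every row), so Player 2 never plays it.
On the remaining 2×2 (Top, Bottom vs b2, b3):
Let Player 1 play Top with probability p. Expected payoff against b2: (-5)p + 3(1−p) = −8p + 3; against b3: 6p + (-1)(1−p) = 7p − 1.
Setting these equal: −8p + 3 = 7p − 1 ⇒ −15p = -4 ⇒ p = 4/15, and the value is (-8)·(4/15) + 3 = 13/15.
For Player 2: with q = P(b2), equating Top's and Bottom's payoffs gives −11q + 6 = 4q − 1 ⇒ q = 7/15.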